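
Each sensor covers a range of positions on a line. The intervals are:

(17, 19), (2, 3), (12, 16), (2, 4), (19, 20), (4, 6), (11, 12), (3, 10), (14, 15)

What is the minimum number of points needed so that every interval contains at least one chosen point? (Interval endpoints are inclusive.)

5

Sorted: [2,3] [2,4] [4,6] [3,10] [11,12] [14,15] [12,16] [17,19] [19,20]
{[2,3],[2,4]} hit by 3; {[4,6],[3,10]} hit by 6; {[11,12]} hit by 12; {[14,15],[12,16]} hit by 15; {[17,19],[19,20]} hit by 19.
Points: 3, 6, 12, 15, 19 (5 total).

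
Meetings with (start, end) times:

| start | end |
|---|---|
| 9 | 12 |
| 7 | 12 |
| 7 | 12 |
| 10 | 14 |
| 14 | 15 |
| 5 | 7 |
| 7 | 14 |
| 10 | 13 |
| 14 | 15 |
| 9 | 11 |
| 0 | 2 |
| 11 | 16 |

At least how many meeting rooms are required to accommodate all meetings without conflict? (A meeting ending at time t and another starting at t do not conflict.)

Events (time:±→running): 0:+→1 2:-→0 5:+→1 7:-→0 7:+→1 7:+→2 7:+→3 9:+→4 9:+→5 10:+→6 10:+→7 … peak 7.

7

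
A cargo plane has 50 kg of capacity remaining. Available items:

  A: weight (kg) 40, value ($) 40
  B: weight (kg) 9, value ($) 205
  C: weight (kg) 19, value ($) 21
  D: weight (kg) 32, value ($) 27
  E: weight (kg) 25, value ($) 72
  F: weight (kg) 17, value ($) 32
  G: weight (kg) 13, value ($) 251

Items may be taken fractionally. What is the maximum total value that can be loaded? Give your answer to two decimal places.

Sort by value per unit weight and fill in that order.
Order: B (205/9=22.78) > G (251/13=19.31) > E (72/25=2.88) > F (32/17=1.88) > C (21/19=1.11) > A (40/40=1.00) > D (27/32=0.84)
Fill: take B (9 @ 205) → take G (13 @ 251) → take E (25 @ 72) → take 3/17 of F → 5.65; 50/50 used.
Total value = 533.65

533.65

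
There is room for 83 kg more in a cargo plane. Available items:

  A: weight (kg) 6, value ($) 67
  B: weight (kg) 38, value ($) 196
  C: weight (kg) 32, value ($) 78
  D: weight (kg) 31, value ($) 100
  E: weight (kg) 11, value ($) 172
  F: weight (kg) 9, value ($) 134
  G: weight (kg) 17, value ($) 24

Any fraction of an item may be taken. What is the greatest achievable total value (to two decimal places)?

630.29

Greedy by value/weight ratio, highest first.
Ratios (sorted): E 15.64, F 14.89, A 11.17, B 5.16, D 3.23, C 2.44, G 1.41
take E (11 @ 172); take F (9 @ 134); take A (6 @ 67); take B (38 @ 196); take 19/31 of D → 61.29. Capacity used 83/83.
Total value = 630.29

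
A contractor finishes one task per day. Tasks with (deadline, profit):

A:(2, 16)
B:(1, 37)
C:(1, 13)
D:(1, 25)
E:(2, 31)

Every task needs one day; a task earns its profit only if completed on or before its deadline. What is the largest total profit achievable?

68

Take jobs in profit order; each goes to the latest open slot no later than its deadline.
By profit: B(d1,37), E(d2,31), D(d1,25), A(d2,16), C(d1,13)
B→slot 1; E→slot 2; D skipped; A skipped; C skipped.
Profit = 37 + 31 = 68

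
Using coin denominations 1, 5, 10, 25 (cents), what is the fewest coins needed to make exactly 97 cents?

7

97 = 3×25 + 2×10 + 2×1
Total coins = 3 + 2 + 2 = 7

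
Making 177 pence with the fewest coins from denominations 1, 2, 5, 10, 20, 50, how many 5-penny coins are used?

1

177 = 3×50 + 1×20 + 1×5 + 1×2
Count of 5: 1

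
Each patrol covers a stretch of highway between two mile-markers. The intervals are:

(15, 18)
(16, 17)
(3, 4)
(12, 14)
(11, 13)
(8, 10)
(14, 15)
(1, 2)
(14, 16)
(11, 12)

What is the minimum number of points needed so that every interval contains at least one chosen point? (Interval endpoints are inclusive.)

Sort by right endpoint; whenever an interval is uncovered, place a point at its right end.
By right end: [1,2]  [3,4]  [8,10]  [11,12]  [11,13]  [12,14]  [14,15]  [14,16]  [16,17]  [15,18]
[1,2] uncovered → point at 2; [3,4] uncovered → point at 4; [8,10] uncovered → point at 10; [11,12] uncovered → point at 12; [14,15] uncovered → point at 15; [16,17] uncovered → point at 17.
Points: 2, 4, 10, 12, 15, 17 (6 total).

6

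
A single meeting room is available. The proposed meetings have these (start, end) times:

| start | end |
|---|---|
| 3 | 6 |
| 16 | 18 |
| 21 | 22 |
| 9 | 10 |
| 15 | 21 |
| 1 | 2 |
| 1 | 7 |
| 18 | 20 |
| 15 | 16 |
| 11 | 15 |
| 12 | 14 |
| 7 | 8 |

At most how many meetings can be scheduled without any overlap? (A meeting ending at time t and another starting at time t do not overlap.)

By end time: (1,2), (3,6), (1,7), (7,8), (9,10), (12,14), (11,15), (15,16), (16,18), (18,20), (15,21), (21,22).
Pick (1,2); next start ≥ 2 → (3,6); next start ≥ 6 → (7,8); next start ≥ 8 → (9,10); next start ≥ 10 → (12,14); next start ≥ 14 → (15,16); next start ≥ 16 → (16,18); next start ≥ 18 → (18,20); next start ≥ 20 → (21,22).
Selected 9 meetings.

9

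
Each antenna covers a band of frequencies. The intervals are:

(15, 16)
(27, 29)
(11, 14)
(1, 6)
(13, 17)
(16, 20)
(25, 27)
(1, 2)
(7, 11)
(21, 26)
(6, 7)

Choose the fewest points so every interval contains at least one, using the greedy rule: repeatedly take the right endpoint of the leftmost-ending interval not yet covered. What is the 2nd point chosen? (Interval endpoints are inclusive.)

Sorted: [1,2] [1,6] [6,7] [7,11] [11,14] [15,16] [13,17] [16,20] [21,26] [25,27] [27,29]
{[1,2],[1,6]} hit by 2; {[6,7],[7,11]} hit by 7; {[11,14]} hit by 14; {[15,16],[13,17],[16,20]} hit by 16; {[21,26],[25,27]} hit by 26; {[27,29]} hit by 29.
Points: 2, 7, 14, 16, 26, 29 (6 total).

7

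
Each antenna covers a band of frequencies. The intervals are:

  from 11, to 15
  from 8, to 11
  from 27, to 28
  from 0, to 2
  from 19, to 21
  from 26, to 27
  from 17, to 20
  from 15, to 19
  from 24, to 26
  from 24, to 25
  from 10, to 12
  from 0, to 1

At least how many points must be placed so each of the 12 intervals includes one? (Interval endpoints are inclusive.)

Process intervals by earliest right end; each time one isn't hit yet, stab at its right endpoint.
Sorted: [0,1] [0,2] [8,11] [10,12] [11,15] [15,19] [17,20] [19,21] [24,25] [24,26] [26,27] [27,28]
{[0,1],[0,2]} hit by 1; {[8,11],[10,12],[11,15]} hit by 11; {[15,19],[17,20],[19,21]} hit by 19; {[24,25],[24,26]} hit by 25; {[26,27],[27,28]} hit by 27.
Points: 1, 11, 19, 25, 27 (5 total).

5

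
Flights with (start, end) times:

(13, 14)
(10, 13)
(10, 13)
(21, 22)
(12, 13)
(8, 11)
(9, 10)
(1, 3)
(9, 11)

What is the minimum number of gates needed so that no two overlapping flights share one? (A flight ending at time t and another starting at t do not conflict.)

4

Count concurrent intervals with a sweep; the peak is the room count.
starts: [1, 8, 9, 9, 10, 10, 12, 13, 21]
ends:   [3, 10, 11, 11, 13, 13, 13, 14, 22]
s1→1 e3→0 s8→1 s9→2 s9→3 e10→2 s10→3 s10→4  — peak 4.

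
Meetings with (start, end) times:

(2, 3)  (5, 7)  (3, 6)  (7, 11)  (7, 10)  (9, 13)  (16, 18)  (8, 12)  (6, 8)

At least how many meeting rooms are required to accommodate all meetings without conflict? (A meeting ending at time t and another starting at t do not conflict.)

4

The answer is the maximum number of intervals overlapping at any instant.
Events (time:±→running): 2:+→1 3:-→0 3:+→1 5:+→2 6:-→1 6:+→2 7:-→1 7:+→2 7:+→3 8:-→2 8:+→3 9:+→4 … peak 4.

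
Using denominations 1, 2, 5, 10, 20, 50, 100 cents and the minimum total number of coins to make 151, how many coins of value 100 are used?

151 = 1×100 + 1×50 + 1×1
Count of 100: 1

1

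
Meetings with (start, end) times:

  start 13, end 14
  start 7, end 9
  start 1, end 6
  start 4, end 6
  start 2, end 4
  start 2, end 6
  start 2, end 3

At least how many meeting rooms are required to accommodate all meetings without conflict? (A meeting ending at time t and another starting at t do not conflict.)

The answer is the maximum number of intervals overlapping at any instant.
Events (time:±→running): 1:+→1 2:+→2 2:+→3 2:+→4 … peak 4.

4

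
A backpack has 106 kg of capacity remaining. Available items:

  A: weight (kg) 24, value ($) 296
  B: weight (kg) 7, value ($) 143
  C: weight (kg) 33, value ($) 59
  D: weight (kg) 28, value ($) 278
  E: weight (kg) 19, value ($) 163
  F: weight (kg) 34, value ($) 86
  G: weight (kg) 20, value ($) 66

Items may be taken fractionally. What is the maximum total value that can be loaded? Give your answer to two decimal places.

Ratios (sorted): B 20.43, A 12.33, D 9.93, E 8.58, G 3.30, F 2.53, C 1.79
take B (7 @ 143); take A (24 @ 296); take D (28 @ 278); take E (19 @ 163); take G (20 @ 66); take 8/34 of F → 20.24. Capacity used 106/106.
Total value = 966.24

966.24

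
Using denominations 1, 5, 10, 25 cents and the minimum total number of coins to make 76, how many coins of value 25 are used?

3

76 = 3×25 + 1×1
Count of 25: 3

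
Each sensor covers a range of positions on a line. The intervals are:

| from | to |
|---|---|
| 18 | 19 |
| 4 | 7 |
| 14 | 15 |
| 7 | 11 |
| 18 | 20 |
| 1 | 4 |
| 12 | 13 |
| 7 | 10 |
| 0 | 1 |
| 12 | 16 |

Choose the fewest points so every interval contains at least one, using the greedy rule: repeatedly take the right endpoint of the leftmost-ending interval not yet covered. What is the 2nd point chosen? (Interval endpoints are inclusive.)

7

Sort by right endpoint; whenever an interval is uncovered, place a point at its right end.
Sorted: [0,1] [1,4] [4,7] [7,10] [7,11] [12,13] [14,15] [12,16] [18,19] [18,20]
{[0,1],[1,4]} hit by 1; {[4,7],[7,10],[7,11]} hit by 7; {[12,13]} hit by 13; {[14,15],[12,16]} hit by 15; {[18,19],[18,20]} hit by 19.
Points: 1, 7, 13, 15, 19 (5 total).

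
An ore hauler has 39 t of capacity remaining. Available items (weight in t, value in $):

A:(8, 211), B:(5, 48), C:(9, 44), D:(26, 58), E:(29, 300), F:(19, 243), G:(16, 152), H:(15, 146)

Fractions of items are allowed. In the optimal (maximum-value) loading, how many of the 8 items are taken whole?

2

Greedy by value/weight ratio, highest first.
Ratios (sorted): A 26.38, F 12.79, E 10.34, H 9.73, B 9.60, G 9.50, C 4.89, D 2.23
take A (8 @ 211); take F (19 @ 243); take 12/29 of E → 124.14. Capacity used 39/39.
2 item(s) taken whole; one partial (take 12/29 of E).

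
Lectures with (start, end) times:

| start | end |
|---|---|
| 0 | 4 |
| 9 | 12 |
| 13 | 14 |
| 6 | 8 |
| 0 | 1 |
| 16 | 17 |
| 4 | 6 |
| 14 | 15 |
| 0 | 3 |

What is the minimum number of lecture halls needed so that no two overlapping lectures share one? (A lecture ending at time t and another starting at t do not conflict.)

Count concurrent intervals with a sweep; the peak is the room count.
starts: [0, 0, 0, 4, 6, 9, 13, 14, 16]
ends:   [1, 3, 4, 6, 8, 12, 14, 15, 17]
s0→1 s0→2 s0→3  — peak 3.

3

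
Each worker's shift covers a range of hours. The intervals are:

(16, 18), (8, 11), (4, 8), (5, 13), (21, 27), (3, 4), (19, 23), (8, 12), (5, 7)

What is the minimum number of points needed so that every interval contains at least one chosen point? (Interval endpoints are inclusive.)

Sort by right endpoint; whenever an interval is uncovered, place a point at its right end.
Sorted: [3,4] [5,7] [4,8] [8,11] [8,12] [5,13] [16,18] [19,23] [21,27]
{[3,4]} hit by 4; {[5,7],[4,8]} hit by 7; {[8,11],[8,12],[5,13]} hit by 11; {[16,18]} hit by 18; {[19,23],[21,27]} hit by 23.
Points: 4, 7, 11, 18, 23 (5 total).

5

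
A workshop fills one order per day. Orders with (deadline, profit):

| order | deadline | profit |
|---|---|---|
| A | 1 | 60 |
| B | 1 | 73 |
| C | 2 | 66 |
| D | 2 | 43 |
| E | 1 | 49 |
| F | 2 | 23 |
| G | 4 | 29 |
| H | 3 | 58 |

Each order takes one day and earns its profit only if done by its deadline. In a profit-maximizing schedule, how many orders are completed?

Sort by profit descending; place each in the latest free slot ≤ its deadline.
Profit order: B=73 C=66 A=60 H=58 E=49 D=43 G=29 F=23
Assign: B→slot 1, C→slot 2, A skipped, H→slot 3, E skipped, D skipped, G→slot 4, F skipped.
Slots: [1:B] [2:C] [3:H] [4:G]
4 of 8 scheduled.

4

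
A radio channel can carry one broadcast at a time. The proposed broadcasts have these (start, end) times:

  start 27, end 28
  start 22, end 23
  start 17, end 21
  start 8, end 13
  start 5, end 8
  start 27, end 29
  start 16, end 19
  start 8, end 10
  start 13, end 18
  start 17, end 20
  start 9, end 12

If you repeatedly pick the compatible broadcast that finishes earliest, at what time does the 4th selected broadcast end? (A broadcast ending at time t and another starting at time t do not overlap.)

23

Greedy by earliest finish: after sorting by end time, pick each interval compatible with the last pick.
By end time: (5,8), (8,10), (9,12), (8,13), (13,18), (16,19), (17,20), (17,21), (22,23), (27,28), (27,29).
Pick (5,8); next start ≥ 8 → (8,10); next start ≥ 10 → (13,18); next start ≥ 18 → (22,23); next start ≥ 23 → (27,28).
Selected: (5,8) (8,10) (13,18) (22,23) (27,28)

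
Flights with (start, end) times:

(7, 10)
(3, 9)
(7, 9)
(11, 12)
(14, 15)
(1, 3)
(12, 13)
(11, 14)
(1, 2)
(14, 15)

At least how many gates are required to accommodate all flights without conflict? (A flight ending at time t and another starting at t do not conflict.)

3

starts: [1, 1, 3, 7, 7, 11, 11, 12, 14, 14]
ends:   [2, 3, 9, 9, 10, 12, 13, 14, 15, 15]
s1→1 s1→2 e2→1 e3→0 s3→1 s7→2 s7→3  — peak 3.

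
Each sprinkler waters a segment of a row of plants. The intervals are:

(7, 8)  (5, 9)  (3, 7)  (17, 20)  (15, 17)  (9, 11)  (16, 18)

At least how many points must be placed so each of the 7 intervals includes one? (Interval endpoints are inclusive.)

Sort by right endpoint; whenever an interval is uncovered, place a point at its right end.
By right end: [3,7]  [7,8]  [5,9]  [9,11]  [15,17]  [16,18]  [17,20]
[3,7] uncovered → point at 7; [9,11] uncovered → point at 11; [15,17] uncovered → point at 17.
Points: 7, 11, 17 (3 total).

3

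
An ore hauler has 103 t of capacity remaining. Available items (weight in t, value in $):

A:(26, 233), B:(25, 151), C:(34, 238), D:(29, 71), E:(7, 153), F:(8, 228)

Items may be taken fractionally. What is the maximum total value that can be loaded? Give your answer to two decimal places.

1010.34

Ratios (sorted): F 28.50, E 21.86, A 8.96, C 7.00, B 6.04, D 2.45
take F (8 @ 228); take E (7 @ 153); take A (26 @ 233); take C (34 @ 238); take B (25 @ 151); take 3/29 of D → 7.34. Capacity used 103/103.
Total value = 1010.34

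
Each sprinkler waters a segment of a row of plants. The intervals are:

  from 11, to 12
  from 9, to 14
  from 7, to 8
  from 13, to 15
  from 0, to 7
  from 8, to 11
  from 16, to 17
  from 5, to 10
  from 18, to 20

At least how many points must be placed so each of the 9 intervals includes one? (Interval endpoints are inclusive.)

Sorted: [0,7] [7,8] [5,10] [8,11] [11,12] [9,14] [13,15] [16,17] [18,20]
{[0,7],[7,8],[5,10]} hit by 7; {[8,11],[11,12],[9,14]} hit by 11; {[13,15]} hit by 15; {[16,17]} hit by 17; {[18,20]} hit by 20.
Points: 7, 11, 15, 17, 20 (5 total).

5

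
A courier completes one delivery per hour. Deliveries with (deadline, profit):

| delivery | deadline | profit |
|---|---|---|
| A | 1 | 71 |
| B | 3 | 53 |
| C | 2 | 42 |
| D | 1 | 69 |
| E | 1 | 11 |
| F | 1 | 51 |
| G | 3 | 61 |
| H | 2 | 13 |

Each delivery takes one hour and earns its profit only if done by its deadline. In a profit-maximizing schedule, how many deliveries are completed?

Profit order: A=71 D=69 G=61 B=53 F=51 C=42 H=13 E=11
Assign: A→slot 1, D skipped, G→slot 3, B→slot 2, F skipped, C skipped, H skipped, E skipped.
Slots: [1:A] [2:B] [3:G]
3 of 8 scheduled.

3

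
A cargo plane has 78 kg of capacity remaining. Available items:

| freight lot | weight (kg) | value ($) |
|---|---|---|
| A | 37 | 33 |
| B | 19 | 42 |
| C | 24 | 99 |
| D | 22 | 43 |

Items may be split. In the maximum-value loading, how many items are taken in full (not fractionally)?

Order: C (99/24=4.12) > B (42/19=2.21) > D (43/22=1.95) > A (33/37=0.89)
Fill: take C (24 @ 99) → take B (19 @ 42) → take D (22 @ 43) → take 13/37 of A → 11.59; 78/78 used.
3 item(s) taken whole; one partial (take 13/37 of A).

3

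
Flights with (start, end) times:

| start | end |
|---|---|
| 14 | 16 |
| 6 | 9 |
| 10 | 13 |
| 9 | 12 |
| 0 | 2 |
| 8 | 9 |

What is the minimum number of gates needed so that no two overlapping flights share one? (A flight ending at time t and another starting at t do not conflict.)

starts: [0, 6, 8, 9, 10, 14]
ends:   [2, 9, 9, 12, 13, 16]
s0→1 e2→0 s6→1 s8→2  — peak 2.

2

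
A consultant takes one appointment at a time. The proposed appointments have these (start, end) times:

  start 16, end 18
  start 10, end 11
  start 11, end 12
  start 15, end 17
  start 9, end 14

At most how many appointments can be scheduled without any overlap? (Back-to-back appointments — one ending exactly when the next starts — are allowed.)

3

Sort by end time and greedily take each interval whose start is ≥ the last chosen end.
By end time: (10,11), (11,12), (9,14), (15,17), (16,18).
Pick (10,11); next start ≥ 11 → (11,12); next start ≥ 12 → (15,17).
Selected 3 appointments.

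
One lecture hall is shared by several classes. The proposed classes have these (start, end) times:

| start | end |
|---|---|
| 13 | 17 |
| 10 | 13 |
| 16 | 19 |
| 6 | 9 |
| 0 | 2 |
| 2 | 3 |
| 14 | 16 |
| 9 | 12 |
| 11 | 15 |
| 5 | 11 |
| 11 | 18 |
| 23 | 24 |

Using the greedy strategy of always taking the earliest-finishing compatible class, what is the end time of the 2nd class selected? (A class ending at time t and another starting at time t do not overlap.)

Sort by end time and greedily take each interval whose start is ≥ the last chosen end.
Sorted by end: (0,2)  (2,3)  (6,9)  (5,11)  (9,12)  (10,13)  (11,15)  (14,16)  (13,17)  (11,18)  (16,19)  (23,24)
take (0,2); take (2,3); take (6,9); skip (5,11); take (9,12); take (14,16); take (16,19); take (23,24).
Selected: (0,2) (2,3) (6,9) (9,12) (14,16) (16,19) (23,24)

3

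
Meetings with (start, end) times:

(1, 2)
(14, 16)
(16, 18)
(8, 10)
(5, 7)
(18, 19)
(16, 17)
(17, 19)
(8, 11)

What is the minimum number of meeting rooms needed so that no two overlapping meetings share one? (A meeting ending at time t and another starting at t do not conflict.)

2

Count concurrent intervals with a sweep; the peak is the room count.
starts: [1, 5, 8, 8, 14, 16, 16, 17, 18]
ends:   [2, 7, 10, 11, 16, 17, 18, 19, 19]
s1→1 e2→0 s5→1 e7→0 s8→1 s8→2  — peak 2.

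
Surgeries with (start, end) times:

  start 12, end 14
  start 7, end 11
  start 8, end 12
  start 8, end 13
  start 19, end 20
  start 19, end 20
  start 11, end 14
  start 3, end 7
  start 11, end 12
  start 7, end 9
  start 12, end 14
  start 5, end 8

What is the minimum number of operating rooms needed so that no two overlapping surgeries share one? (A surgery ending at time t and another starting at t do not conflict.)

starts: [3, 5, 7, 7, 8, 8, 11, 11, 12, 12, 19, 19]
ends:   [7, 8, 9, 11, 12, 12, 13, 14, 14, 14, 20, 20]
s3→1 s5→2 e7→1 s7→2 s7→3 e8→2 s8→3 s8→4  — peak 4.

4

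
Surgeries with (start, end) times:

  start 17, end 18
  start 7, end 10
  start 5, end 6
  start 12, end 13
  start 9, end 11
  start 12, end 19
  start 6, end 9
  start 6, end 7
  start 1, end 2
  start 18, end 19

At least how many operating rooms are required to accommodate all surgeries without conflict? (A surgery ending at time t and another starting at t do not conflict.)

2

The answer is the maximum number of intervals overlapping at any instant.
starts: [1, 5, 6, 6, 7, 9, 12, 12, 17, 18]
ends:   [2, 6, 7, 9, 10, 11, 13, 18, 19, 19]
s1→1 e2→0 s5→1 e6→0 s6→1 s6→2  — peak 2.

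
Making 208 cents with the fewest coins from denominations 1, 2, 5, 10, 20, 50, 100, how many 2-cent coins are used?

Greedy: take as many of the largest coin as possible, then repeat with the remainder.
208 − 2×100→8 − 1×5→3 − 1×2→1 − 1×1→0
Count of 2: 1

1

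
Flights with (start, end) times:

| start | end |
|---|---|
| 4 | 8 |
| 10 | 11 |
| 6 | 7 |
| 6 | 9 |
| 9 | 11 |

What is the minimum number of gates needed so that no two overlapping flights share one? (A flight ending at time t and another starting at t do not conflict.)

The answer is the maximum number of intervals overlapping at any instant.
Events (time:±→running): 4:+→1 6:+→2 6:+→3 … peak 3.

3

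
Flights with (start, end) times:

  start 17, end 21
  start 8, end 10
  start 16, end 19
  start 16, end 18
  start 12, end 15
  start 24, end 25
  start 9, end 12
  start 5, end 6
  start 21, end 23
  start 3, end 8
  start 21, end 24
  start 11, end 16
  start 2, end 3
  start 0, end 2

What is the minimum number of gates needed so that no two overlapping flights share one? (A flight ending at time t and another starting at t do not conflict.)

The answer is the maximum number of intervals overlapping at any instant.
starts: [0, 2, 3, 5, 8, 9, 11, 12, 16, 16, 17, 21, 21, 24]
ends:   [2, 3, 6, 8, 10, 12, 15, 16, 18, 19, 21, 23, 24, 25]
s0→1 e2→0 s2→1 e3→0 s3→1 s5→2 e6→1 e8→0 s8→1 s9→2 e10→1 s11→2 e12→1 s12→2 e15→1 e16→0 s16→1 s16→2 s17→3  — peak 3.

3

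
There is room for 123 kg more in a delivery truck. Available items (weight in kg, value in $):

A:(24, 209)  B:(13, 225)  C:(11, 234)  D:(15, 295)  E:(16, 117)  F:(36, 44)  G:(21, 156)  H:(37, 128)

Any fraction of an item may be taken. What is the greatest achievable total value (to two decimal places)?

1315.57

Sort by value per unit weight and fill in that order.
Order: C (234/11=21.27) > D (295/15=19.67) > B (225/13=17.31) > A (209/24=8.71) > G (156/21=7.43) > E (117/16=7.31) > H (128/37=3.46) > F (44/36=1.22)
Fill: take C (11 @ 234) → take D (15 @ 295) → take B (13 @ 225) → take A (24 @ 209) → take G (21 @ 156) → take E (16 @ 117) → take 23/37 of H → 79.57; 123/123 used.
Total value = 1315.57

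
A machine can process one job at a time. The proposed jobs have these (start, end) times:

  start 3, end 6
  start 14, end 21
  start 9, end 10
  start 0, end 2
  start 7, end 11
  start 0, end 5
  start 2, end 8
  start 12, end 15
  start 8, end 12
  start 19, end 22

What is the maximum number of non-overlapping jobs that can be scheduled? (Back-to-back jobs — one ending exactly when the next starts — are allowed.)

Sorted by end: (0,2)  (0,5)  (3,6)  (2,8)  (9,10)  (7,11)  (8,12)  (12,15)  (14,21)  (19,22)
take (0,2); take (3,6); take (9,10); skip (7,11); take (12,15); skip (14,21); take (19,22).
Selected 5 jobs.

5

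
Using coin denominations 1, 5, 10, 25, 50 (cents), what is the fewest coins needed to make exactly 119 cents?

Use the largest denomination that fits, subtract, and repeat.
119 − 2×50→19 − 1×10→9 − 1×5→4 − 4×1→0
Total coins = 2 + 1 + 1 + 4 = 8

8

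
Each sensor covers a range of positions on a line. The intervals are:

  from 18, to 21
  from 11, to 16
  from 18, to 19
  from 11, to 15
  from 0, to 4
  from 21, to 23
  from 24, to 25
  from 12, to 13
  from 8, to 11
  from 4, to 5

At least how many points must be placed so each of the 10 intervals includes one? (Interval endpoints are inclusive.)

6

Process intervals by earliest right end; each time one isn't hit yet, stab at its right endpoint.
By right end: [0,4]  [4,5]  [8,11]  [12,13]  [11,15]  [11,16]  [18,19]  [18,21]  [21,23]  [24,25]
[0,4] uncovered → point at 4; [8,11] uncovered → point at 11; [12,13] uncovered → point at 13; [18,19] uncovered → point at 19; [21,23] uncovered → point at 23; [24,25] uncovered → point at 25.
Points: 4, 11, 13, 19, 23, 25 (6 total).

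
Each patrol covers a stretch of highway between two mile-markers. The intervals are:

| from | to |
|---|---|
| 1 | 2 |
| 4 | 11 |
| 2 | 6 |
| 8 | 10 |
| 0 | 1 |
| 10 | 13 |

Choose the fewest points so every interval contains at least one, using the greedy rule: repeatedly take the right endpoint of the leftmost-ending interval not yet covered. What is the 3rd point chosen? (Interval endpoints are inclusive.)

10

Sorted: [0,1] [1,2] [2,6] [8,10] [4,11] [10,13]
{[0,1],[1,2]} hit by 1; {[2,6]} hit by 6; {[8,10],[4,11],[10,13]} hit by 10.
Points: 1, 6, 10 (3 total).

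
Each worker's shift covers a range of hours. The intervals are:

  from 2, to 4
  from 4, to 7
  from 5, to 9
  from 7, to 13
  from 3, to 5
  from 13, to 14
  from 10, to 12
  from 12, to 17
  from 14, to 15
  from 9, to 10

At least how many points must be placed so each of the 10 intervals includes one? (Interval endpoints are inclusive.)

Sort by right endpoint; whenever an interval is uncovered, place a point at its right end.
Sorted: [2,4] [3,5] [4,7] [5,9] [9,10] [10,12] [7,13] [13,14] [14,15] [12,17]
{[2,4],[3,5],[4,7]} hit by 4; {[5,9],[9,10]} hit by 9; {[10,12],[7,13]} hit by 12; {[13,14],[14,15],[12,17]} hit by 14.
Points: 4, 9, 12, 14 (4 total).

4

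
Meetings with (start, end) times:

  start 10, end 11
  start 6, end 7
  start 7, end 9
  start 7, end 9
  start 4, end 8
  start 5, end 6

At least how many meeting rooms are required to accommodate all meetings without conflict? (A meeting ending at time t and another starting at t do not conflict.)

3

Count concurrent intervals with a sweep; the peak is the room count.
starts: [4, 5, 6, 7, 7, 10]
ends:   [6, 7, 8, 9, 9, 11]
s4→1 s5→2 e6→1 s6→2 e7→1 s7→2 s7→3  — peak 3.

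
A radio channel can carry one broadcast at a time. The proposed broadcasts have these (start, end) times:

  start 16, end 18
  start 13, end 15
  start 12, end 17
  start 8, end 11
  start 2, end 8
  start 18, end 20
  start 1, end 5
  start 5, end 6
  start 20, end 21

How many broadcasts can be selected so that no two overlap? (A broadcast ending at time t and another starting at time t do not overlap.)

7

Greedy by earliest finish: after sorting by end time, pick each interval compatible with the last pick.
By end time: (1,5), (5,6), (2,8), (8,11), (13,15), (12,17), (16,18), (18,20), (20,21).
Pick (1,5); next start ≥ 5 → (5,6); next start ≥ 6 → (8,11); next start ≥ 11 → (13,15); next start ≥ 15 → (16,18); next start ≥ 18 → (18,20); next start ≥ 20 → (20,21).
Selected 7 broadcasts.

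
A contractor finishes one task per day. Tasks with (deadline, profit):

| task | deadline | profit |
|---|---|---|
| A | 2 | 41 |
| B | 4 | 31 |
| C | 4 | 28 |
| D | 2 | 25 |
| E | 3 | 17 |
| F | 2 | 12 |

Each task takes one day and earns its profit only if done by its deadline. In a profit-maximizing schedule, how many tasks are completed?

4

Take jobs in profit order; each goes to the latest open slot no later than its deadline.
By profit: A(d2,41), B(d4,31), C(d4,28), D(d2,25), E(d3,17), F(d2,12)
A→slot 2; B→slot 4; C→slot 3; D→slot 1; E skipped; F skipped.
4 of 6 scheduled.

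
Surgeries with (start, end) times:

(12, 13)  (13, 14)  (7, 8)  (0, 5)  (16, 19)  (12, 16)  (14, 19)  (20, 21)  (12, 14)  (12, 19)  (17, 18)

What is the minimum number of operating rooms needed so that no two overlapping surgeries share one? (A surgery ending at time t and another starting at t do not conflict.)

The answer is the maximum number of intervals overlapping at any instant.
Events (time:±→running): 0:+→1 5:-→0 7:+→1 8:-→0 12:+→1 12:+→2 12:+→3 12:+→4 … peak 4.

4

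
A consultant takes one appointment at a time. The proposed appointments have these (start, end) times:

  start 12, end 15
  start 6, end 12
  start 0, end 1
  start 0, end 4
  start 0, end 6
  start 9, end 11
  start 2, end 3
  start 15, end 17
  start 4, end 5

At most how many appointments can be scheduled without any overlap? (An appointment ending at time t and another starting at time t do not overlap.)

By end time: (0,1), (2,3), (0,4), (4,5), (0,6), (9,11), (6,12), (12,15), (15,17).
Pick (0,1); next start ≥ 1 → (2,3); next start ≥ 3 → (4,5); next start ≥ 5 → (9,11); next start ≥ 11 → (12,15); next start ≥ 15 → (15,17).
Selected 6 appointments.

6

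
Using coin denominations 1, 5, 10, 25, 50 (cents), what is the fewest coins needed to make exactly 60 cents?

2

60 = 1×50 + 1×10
Total coins = 1 + 1 = 2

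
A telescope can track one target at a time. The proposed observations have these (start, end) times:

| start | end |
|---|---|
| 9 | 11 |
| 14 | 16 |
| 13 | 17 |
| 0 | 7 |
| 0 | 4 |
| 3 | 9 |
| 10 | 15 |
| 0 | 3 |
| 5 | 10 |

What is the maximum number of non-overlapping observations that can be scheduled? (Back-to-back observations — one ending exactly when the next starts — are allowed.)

4

Sorted by end: (0,3)  (0,4)  (0,7)  (3,9)  (5,10)  (9,11)  (10,15)  (14,16)  (13,17)
take (0,3); take (3,9); take (9,11); take (14,16).
Selected 4 observations.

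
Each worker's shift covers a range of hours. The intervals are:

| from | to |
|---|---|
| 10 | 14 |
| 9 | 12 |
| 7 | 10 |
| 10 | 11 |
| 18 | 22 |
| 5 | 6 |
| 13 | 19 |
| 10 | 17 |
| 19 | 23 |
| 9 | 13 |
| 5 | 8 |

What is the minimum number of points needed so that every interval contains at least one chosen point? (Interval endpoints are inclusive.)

Sort by right endpoint; whenever an interval is uncovered, place a point at its right end.
By right end: [5,6]  [5,8]  [7,10]  [10,11]  [9,12]  [9,13]  [10,14]  [10,17]  [13,19]  [18,22]  [19,23]
[5,6] uncovered → point at 6; [7,10] uncovered → point at 10; [13,19] uncovered → point at 19.
Points: 6, 10, 19 (3 total).

3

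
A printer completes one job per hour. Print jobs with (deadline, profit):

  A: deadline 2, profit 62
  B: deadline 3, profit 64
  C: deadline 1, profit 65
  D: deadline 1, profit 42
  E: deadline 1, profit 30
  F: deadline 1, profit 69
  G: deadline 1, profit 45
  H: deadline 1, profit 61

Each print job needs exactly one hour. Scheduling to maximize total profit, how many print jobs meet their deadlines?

3

Take jobs in profit order; each goes to the latest open slot no later than its deadline.
Profit order: F=69 C=65 B=64 A=62 H=61 G=45 D=42 E=30
Assign: F→slot 1, C skipped, B→slot 3, A→slot 2, H skipped, G skipped, D skipped, E skipped.
Slots: [1:F] [2:A] [3:B]
3 of 8 scheduled.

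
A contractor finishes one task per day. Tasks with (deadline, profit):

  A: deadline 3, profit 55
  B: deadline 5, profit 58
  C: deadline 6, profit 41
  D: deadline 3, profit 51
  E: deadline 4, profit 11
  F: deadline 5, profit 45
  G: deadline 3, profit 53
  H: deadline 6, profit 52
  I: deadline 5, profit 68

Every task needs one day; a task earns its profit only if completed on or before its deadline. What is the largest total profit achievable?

Profit order: I=68 B=58 A=55 G=53 H=52 D=51 F=45 C=41 E=11
Assign: I→slot 5, B→slot 4, A→slot 3, G→slot 2, H→slot 6, D→slot 1, F skipped, C skipped, E skipped.
Slots: [1:D] [2:G] [3:A] [4:B] [5:I] [6:H]
Profit = 51 + 53 + 55 + 58 + 68 + 52 = 337

337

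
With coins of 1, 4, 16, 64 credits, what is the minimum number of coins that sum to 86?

5

86 − 1×64→22 − 1×16→6 − 1×4→2 − 2×1→0
Total coins = 1 + 1 + 1 + 2 = 5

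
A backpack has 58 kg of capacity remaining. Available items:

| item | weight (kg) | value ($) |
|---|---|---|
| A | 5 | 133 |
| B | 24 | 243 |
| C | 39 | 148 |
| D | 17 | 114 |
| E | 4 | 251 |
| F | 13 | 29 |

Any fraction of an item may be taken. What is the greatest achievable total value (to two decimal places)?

771.36

Ratios (sorted): E 62.75, A 26.60, B 10.12, D 6.71, C 3.79, F 2.23
take E (4 @ 251); take A (5 @ 133); take B (24 @ 243); take D (17 @ 114); take 8/39 of C → 30.36. Capacity used 58/58.
Total value = 771.36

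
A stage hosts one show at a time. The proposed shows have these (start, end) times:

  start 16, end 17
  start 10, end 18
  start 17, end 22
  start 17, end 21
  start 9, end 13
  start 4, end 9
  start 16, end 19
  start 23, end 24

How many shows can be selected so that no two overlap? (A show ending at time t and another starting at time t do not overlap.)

By end time: (4,9), (9,13), (16,17), (10,18), (16,19), (17,21), (17,22), (23,24).
Pick (4,9); next start ≥ 9 → (9,13); next start ≥ 13 → (16,17); next start ≥ 17 → (17,21); next start ≥ 21 → (23,24).
Selected 5 shows.

5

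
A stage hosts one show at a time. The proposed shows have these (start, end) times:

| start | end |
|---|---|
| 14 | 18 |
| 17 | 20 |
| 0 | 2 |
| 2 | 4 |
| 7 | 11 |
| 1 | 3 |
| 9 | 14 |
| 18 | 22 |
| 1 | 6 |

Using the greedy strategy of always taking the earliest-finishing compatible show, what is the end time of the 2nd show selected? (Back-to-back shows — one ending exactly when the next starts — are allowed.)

4

Order by finish time; keep every interval that doesn't clash with the previous kept one.
By end time: (0,2), (1,3), (2,4), (1,6), (7,11), (9,14), (14,18), (17,20), (18,22).
Pick (0,2); next start ≥ 2 → (2,4); next start ≥ 4 → (7,11); next start ≥ 11 → (14,18); next start ≥ 18 → (18,22).
Selected: (0,2) (2,4) (7,11) (14,18) (18,22)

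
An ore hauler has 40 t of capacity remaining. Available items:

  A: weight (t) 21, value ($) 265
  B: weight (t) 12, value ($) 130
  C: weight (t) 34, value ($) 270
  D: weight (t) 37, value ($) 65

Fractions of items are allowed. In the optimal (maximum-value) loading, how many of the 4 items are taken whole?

2

Sort by value per unit weight and fill in that order.
Ratios (sorted): A 12.62, B 10.83, C 7.94, D 1.76
take A (21 @ 265); take B (12 @ 130); take 7/34 of C → 55.59. Capacity used 40/40.
2 item(s) taken whole; one partial (take 7/34 of C).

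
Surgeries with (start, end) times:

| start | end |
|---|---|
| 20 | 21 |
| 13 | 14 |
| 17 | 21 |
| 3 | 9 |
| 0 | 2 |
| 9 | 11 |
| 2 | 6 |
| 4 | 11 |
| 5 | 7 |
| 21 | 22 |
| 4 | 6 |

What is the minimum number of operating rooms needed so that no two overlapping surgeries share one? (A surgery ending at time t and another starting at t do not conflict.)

5

The answer is the maximum number of intervals overlapping at any instant.
Events (time:±→running): 0:+→1 2:-→0 2:+→1 3:+→2 4:+→3 4:+→4 5:+→5 … peak 5.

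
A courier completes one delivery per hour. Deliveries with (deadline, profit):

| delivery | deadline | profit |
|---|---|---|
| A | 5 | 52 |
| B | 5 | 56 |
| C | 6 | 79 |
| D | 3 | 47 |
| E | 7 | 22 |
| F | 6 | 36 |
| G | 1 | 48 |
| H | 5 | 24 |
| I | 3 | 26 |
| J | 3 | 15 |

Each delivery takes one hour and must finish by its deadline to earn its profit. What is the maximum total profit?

Sort by profit descending; place each in the latest free slot ≤ its deadline.
By profit: C(d6,79), B(d5,56), A(d5,52), G(d1,48), D(d3,47), F(d6,36), I(d3,26), H(d5,24), E(d7,22), J(d3,15)
C→slot 6; B→slot 5; A→slot 4; G→slot 1; D→slot 3; F→slot 2; I skipped; H skipped; E→slot 7; J skipped.
Profit = 48 + 36 + 47 + 52 + 56 + 79 + 22 = 340

340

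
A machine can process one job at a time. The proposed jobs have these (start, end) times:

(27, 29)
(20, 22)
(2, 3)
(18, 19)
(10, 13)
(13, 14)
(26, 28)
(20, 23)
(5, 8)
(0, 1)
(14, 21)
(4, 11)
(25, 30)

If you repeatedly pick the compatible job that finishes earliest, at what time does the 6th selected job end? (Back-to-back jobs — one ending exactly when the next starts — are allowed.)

19

Order by finish time; keep every interval that doesn't clash with the previous kept one.
By end time: (0,1), (2,3), (5,8), (4,11), (10,13), (13,14), (18,19), (14,21), (20,22), (20,23), (26,28), (27,29), (25,30).
Pick (0,1); next start ≥ 1 → (2,3); next start ≥ 3 → (5,8); next start ≥ 8 → (10,13); next start ≥ 13 → (13,14); next start ≥ 14 → (18,19); next start ≥ 19 → (20,22); next start ≥ 22 → (26,28).
Selected: (0,1) (2,3) (5,8) (10,13) (13,14) (18,19) (20,22) (26,28)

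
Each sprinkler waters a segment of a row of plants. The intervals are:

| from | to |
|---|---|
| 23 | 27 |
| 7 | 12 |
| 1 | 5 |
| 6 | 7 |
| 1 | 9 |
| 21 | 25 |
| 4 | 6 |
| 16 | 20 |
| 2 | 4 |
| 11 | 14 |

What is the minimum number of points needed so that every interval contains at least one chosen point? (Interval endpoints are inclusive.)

Process intervals by earliest right end; each time one isn't hit yet, stab at its right endpoint.
By right end: [2,4]  [1,5]  [4,6]  [6,7]  [1,9]  [7,12]  [11,14]  [16,20]  [21,25]  [23,27]
[2,4] uncovered → point at 4; [6,7] uncovered → point at 7; [11,14] uncovered → point at 14; [16,20] uncovered → point at 20; [21,25] uncovered → point at 25.
Points: 4, 7, 14, 20, 25 (5 total).

5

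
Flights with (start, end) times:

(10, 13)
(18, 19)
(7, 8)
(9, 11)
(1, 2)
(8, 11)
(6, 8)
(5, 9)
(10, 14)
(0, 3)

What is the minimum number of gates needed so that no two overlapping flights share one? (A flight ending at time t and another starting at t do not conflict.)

4

Events (time:±→running): 0:+→1 1:+→2 2:-→1 3:-→0 5:+→1 6:+→2 7:+→3 8:-→2 8:-→1 8:+→2 9:-→1 9:+→2 10:+→3 10:+→4 … peak 4.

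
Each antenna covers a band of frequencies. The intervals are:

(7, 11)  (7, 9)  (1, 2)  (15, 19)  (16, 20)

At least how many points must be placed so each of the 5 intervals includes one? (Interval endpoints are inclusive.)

3

Sort by right endpoint; whenever an interval is uncovered, place a point at its right end.
Sorted: [1,2] [7,9] [7,11] [15,19] [16,20]
{[1,2]} hit by 2; {[7,9],[7,11]} hit by 9; {[15,19],[16,20]} hit by 19.
Points: 2, 9, 19 (3 total).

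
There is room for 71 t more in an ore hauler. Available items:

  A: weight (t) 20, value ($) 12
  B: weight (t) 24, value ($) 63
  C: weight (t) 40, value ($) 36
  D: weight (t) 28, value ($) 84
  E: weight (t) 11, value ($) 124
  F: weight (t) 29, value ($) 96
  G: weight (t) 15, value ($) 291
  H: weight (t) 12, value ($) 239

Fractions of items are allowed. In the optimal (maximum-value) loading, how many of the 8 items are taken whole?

Order: H (239/12=19.92) > G (291/15=19.40) > E (124/11=11.27) > F (96/29=3.31) > D (84/28=3.00) > B (63/24=2.62) > C (36/40=0.90) > A (12/20=0.60)
Fill: take H (12 @ 239) → take G (15 @ 291) → take E (11 @ 124) → take F (29 @ 96) → take 4/28 of D → 12.00; 71/71 used.
4 item(s) taken whole; one partial (take 4/28 of D).

4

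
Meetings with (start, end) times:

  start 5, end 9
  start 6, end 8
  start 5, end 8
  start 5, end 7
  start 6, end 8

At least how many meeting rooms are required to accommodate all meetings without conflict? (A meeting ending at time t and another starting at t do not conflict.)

5

Count concurrent intervals with a sweep; the peak is the room count.
starts: [5, 5, 5, 6, 6]
ends:   [7, 8, 8, 8, 9]
s5→1 s5→2 s5→3 s6→4 s6→5  — peak 5.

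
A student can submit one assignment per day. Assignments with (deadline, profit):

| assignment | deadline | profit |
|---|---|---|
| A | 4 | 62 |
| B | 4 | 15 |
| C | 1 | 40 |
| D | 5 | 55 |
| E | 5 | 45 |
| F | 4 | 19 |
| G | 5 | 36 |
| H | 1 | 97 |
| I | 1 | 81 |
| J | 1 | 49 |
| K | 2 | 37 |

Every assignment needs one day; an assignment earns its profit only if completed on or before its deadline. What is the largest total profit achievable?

By profit: H(d1,97), I(d1,81), A(d4,62), D(d5,55), J(d1,49), E(d5,45), C(d1,40), K(d2,37), G(d5,36), F(d4,19), B(d4,15)
H→slot 1; I skipped; A→slot 4; D→slot 5; J skipped; E→slot 3; C skipped; K→slot 2; G skipped; F skipped; B skipped.
Profit = 97 + 37 + 45 + 62 + 55 = 296

296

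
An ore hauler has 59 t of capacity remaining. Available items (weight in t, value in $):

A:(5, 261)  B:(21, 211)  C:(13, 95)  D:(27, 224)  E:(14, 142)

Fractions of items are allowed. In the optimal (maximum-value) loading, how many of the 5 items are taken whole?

3

Ratios (sorted): A 52.20, E 10.14, B 10.05, D 8.30, C 7.31
take A (5 @ 261); take E (14 @ 142); take B (21 @ 211); take 19/27 of D → 157.63. Capacity used 59/59.
3 item(s) taken whole; one partial (take 19/27 of D).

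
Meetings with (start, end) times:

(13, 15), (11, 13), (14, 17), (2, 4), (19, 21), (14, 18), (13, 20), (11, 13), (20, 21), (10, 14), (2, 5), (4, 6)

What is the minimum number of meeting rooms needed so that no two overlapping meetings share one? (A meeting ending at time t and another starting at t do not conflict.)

Count concurrent intervals with a sweep; the peak is the room count.
Events (time:±→running): 2:+→1 2:+→2 4:-→1 4:+→2 5:-→1 6:-→0 10:+→1 11:+→2 11:+→3 13:-→2 13:-→1 13:+→2 13:+→3 14:-→2 14:+→3 14:+→4 … peak 4.

4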